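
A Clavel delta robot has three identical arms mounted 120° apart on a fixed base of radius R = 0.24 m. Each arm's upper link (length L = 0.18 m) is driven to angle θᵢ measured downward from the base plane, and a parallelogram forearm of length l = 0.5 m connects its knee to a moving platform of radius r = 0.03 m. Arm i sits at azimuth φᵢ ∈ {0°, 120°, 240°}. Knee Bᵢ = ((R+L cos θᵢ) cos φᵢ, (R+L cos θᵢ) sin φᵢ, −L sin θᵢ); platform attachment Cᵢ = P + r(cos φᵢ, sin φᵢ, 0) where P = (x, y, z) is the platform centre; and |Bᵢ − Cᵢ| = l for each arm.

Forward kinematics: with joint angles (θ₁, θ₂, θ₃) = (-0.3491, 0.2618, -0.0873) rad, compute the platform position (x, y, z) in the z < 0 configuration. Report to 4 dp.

O1 = (0.3791·cos0.0°, 0.3791·sin0.0°, 0.0616) = (0.3791, 0.0000, 0.0616)
arm 2 at φ=120.0°: e+L cos θ2 = 0.3839;  O2 = (-0.1919, 0.3324, -0.0466)
φ3=240.0°: virtual centre (-0.1947, -0.3372, 0.0157), radius l
|O₂|²−|O₁|² = 0.0020;  |O₃|²−|O₁|² = 0.0043
[-1.1422 0.6649 -0.2163]·P = 0.0020;  [-1.1476 -0.6743 -0.0918]·P = 0.0043
Cramer: x(z) = -0.0027-0.1349z;  y(z) = -0.0017+0.0936z
sphere 1 gives Az²+Bz+C=0 with A=1.0270, B=-0.0204, C=-0.1004;  B²−4AC=0.4128;  roots -0.3029, 0.3227;  negative root z = -0.3029
x = 0.0381, y = -0.0300

(0.0381, -0.0300, -0.3029)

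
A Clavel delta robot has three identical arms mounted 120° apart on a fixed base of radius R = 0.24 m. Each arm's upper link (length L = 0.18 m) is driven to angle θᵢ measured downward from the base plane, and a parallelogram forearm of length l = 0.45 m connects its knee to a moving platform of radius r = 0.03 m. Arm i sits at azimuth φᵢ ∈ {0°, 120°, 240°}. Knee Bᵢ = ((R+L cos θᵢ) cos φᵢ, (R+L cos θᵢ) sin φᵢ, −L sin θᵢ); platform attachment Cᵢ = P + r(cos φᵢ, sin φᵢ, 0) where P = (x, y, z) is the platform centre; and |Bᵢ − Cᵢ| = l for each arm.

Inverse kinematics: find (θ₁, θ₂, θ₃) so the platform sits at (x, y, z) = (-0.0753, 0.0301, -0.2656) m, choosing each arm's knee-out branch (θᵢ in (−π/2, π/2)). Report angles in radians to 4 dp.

θ₁ = 0.6979, θ₂ = -0.2621, θ₃ = 0.1745

arm 1 (φ=0.0°): x'=-0.0753, y'=0.0301
  A cos θ + B sin θ = C:  0.2853·cos θ + -0.2656·sin θ = 0.0479
  γ=atan2(-0.2656,0.2853)=-0.7497;  ψ=arccos(0.1230)=1.4475;  θ1=γ+ψ≈0.6979
arm 2 (φ=120.0°): x'=0.0637, y'=0.0502
  A cos θ + B sin θ = C:  0.1463·cos θ + -0.2656·sin θ = 0.2101
  √(A²+B²)=0.3032;  θ2 = -1.0674+0.8052 ≈ -0.2621
φ3=240.0° → target in arm frame (0.0116, -0.0803)
  e−x'=0.1984;  (l²−L²−(e−x')²−y'²−z²)/2L = 0.1493
  √(A²+B²)=0.3315;  θ3 = -0.9292+1.1037 ≈ 0.1745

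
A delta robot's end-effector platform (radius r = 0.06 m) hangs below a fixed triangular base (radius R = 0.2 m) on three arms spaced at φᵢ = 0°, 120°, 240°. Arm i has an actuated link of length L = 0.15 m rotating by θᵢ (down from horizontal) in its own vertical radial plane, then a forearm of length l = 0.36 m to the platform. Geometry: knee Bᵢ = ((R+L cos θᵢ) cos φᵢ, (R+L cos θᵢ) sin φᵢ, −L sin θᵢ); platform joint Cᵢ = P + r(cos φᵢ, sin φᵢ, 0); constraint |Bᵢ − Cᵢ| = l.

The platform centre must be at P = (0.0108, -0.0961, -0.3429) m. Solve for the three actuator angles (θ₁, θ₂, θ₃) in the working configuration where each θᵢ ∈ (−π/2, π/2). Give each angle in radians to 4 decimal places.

rotate P by −φ1: (0.0108, -0.0961, -0.3429)
  A=0.1292, B=-0.3429, C=(l²−L²−A²−y'²−z²)/(2L)=-0.1214
  γ=atan2(-0.3429,0.1292)=-1.2105;  ψ=arccos(-0.3312)=1.9084;  θ1=γ+ψ≈0.6979
φ2=120.0° → target in arm frame (-0.0886, 0.0387)
  e−x'=0.2286;  (l²−L²−(e−x')²−y'²−z²)/2L = -0.2142
  √(A²+B²)=0.4121;  θ2 = -0.9827+2.1172 ≈ 1.1345
arm 3 (φ=240.0°): x'=0.0778, y'=0.0574
  e−x'=0.0622;  (l²−L²−(e−x')²−y'²−z²)/2L = -0.0588
  √(A²+B²)=0.3485;  θ3 = -1.3914+1.7403 ≈ 0.3489

θ₁ = 0.6979, θ₂ = 1.1345, θ₃ = 0.3489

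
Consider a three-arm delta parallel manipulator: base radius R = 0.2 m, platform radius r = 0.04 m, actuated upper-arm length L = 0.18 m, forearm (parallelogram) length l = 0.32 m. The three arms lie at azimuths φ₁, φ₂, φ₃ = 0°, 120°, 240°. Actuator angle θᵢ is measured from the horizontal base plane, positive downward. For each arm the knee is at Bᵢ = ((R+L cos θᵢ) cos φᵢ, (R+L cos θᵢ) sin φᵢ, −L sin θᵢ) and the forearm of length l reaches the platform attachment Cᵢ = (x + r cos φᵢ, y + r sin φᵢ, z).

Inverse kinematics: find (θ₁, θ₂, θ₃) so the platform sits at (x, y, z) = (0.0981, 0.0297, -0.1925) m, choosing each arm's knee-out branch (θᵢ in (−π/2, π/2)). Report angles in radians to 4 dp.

θ₁ = -0.0871, θ₂ = 0.8723, θ₃ = 1.1345

arm 1 (φ=0.0°): x'=0.0981, y'=0.0297
  e−x'=0.0619;  (l²−L²−(e−x')²−y'²−z²)/2L = 0.0784
  γ=atan2(-0.1925,0.0619)=-1.2597;  ψ=arccos(0.3878)=1.1725;  θ1=γ+ψ≈-0.0871
arm 2 (φ=120.0°): x'=-0.0233, y'=-0.0998
  e−x'=0.1833;  (l²−L²−(e−x')²−y'²−z²)/2L = -0.0295
  √(A²+B²)=0.2658;  θ2 = -0.8098+1.6821 ≈ 0.8723
arm 3 (φ=240.0°): x'=-0.0748, y'=0.0701
  A cos θ + B sin θ = C:  0.2348·cos θ + -0.1925·sin θ = -0.0752
  γ=atan2(-0.1925,0.2348)=-0.6868;  ψ=arccos(-0.2478)=1.8213;  θ3=γ+ψ≈1.1345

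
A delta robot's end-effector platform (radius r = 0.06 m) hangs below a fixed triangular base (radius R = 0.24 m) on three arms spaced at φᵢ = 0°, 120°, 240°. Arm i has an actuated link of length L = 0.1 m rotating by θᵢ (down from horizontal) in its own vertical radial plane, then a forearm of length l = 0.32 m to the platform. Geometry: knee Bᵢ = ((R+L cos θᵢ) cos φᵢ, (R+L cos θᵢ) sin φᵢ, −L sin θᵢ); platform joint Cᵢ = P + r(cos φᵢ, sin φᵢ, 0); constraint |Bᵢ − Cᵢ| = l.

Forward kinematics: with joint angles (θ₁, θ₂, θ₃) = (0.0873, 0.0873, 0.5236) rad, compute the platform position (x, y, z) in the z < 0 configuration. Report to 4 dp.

φ1=0.0°: virtual centre (0.2796, 0.0000, -0.0087), radius l
φ2=120.0°: virtual centre (-0.1398, 0.2422, -0.0087), radius l
arm 3 at φ=240.0°: e+L cos θ3 = 0.2666;  S3 = (-0.1333, -0.2309, -0.0500)
|S₂|²−|S₁|² = 0.0000;  |S₃|²−|S₁|² = -0.0047
[-0.8389 0.4843 0.0000]·P = 0.0000;  [-0.8258 -0.4618 -0.0826]·P = -0.0047
Cramer: x(z) = 0.0029-0.0508z;  y(z) = 0.0050-0.0880z
sphere 1 gives Az²+Bz+C=0 with A=1.0103, B=0.0447, C=-0.0257;  B²−4AC=0.1059;  roots -0.1832, 0.1390;  negative root z = -0.1832
x = 0.0122, y = 0.0211

(0.0122, 0.0211, -0.1832)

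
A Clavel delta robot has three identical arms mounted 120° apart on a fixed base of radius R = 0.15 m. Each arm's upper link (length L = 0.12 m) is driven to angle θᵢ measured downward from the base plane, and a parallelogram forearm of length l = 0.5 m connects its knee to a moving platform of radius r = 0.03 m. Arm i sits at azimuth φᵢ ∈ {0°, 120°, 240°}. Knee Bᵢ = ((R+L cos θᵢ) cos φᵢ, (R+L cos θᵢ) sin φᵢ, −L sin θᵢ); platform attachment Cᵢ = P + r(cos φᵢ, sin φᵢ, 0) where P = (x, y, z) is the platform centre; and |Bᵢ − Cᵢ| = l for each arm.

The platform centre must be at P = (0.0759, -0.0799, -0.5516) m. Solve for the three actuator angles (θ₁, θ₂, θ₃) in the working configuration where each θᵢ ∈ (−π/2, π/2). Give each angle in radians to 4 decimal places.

θ₁ = 0.6982, θ₂ = 1.3965, θ₃ = 0.8726

arm 1 (φ=0.0°): x'=0.0759, y'=-0.0799
  A=0.0441, B=-0.5516, C=(l²−L²−A²−y'²−z²)/(2L)=-0.3208
  √(A²+B²)=0.5534;  θ1 = -1.4910+2.1892 ≈ 0.6982
rotate P by −φ2: (-0.1071, -0.0258, -0.5516)
  A cos θ + B sin θ = C:  0.2271·cos θ + -0.5516·sin θ = -0.5038
  θ2 = atan2(B,A) + arccos(C/0.5965) = 1.3965
arm 3 (φ=240.0°): x'=0.0312, y'=0.1057
  e−x'=0.0888;  (l²−L²−(e−x')²−y'²−z²)/2L = -0.3655
  √(A²+B²)=0.5587;  θ3 = -1.4113+2.2838 ≈ 0.8726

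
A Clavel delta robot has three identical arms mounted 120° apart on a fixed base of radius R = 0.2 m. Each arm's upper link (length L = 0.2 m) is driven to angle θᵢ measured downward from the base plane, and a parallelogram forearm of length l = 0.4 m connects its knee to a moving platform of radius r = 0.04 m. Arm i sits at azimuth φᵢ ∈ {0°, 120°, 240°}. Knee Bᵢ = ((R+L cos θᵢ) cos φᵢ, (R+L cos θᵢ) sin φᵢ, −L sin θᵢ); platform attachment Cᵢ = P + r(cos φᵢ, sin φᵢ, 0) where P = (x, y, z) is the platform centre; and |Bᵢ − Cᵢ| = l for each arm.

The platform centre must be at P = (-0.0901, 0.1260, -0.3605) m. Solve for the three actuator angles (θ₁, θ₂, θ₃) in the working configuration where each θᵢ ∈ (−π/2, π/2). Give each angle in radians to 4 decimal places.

θ₁ = 1.1343, θ₂ = 0.0871, θ₃ = 1.0471

φ1=0.0° → target in arm frame (-0.0901, 0.1260)
  A=0.2501, B=-0.3605, C=(l²−L²−A²−y'²−z²)/(2L)=-0.2210
  √(A²+B²)=0.4388;  θ1 = -0.9643+2.0986 ≈ 1.1343
arm 2 (φ=120.0°): x'=0.1542, y'=0.0150
  A cos θ + B sin θ = C:  0.0058·cos θ + -0.3605·sin θ = -0.0256
  γ=atan2(-0.3605,0.0058)=-1.5546;  ψ=arccos(-0.0709)=1.6417;  θ2=γ+ψ≈0.0871
φ3=240.0° → target in arm frame (-0.0641, -0.1410)
  e−x'=0.2241;  (l²−L²−(e−x')²−y'²−z²)/2L = -0.2001
  γ=atan2(-0.3605,0.2241)=-1.0147;  ψ=arccos(-0.4715)=2.0618;  θ3=γ+ψ≈1.0471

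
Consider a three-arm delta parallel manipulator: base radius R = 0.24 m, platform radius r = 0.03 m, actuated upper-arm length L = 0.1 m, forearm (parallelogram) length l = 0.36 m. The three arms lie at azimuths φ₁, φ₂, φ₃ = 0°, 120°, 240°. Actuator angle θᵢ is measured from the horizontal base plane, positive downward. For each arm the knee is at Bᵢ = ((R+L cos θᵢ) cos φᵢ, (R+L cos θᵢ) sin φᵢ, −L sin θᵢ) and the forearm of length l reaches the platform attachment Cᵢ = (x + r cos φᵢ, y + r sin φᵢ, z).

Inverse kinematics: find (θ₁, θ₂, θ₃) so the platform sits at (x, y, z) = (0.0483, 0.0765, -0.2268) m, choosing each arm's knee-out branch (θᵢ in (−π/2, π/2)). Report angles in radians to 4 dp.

rotate P by −φ1: (0.0483, 0.0765, -0.2268)
  A=0.1617, B=-0.2268, C=(l²−L²−A²−y'²−z²)/(2L)=0.1808
  θ1 = atan2(B,A) + arccos(C/0.2785) = -0.0871
arm 2 (φ=120.0°): x'=0.0421, y'=-0.0801
  e−x'=0.1679;  (l²−L²−(e−x')²−y'²−z²)/2L = 0.1678
  γ=atan2(-0.2268,0.1679)=-0.9335;  ψ=arccos(0.5946)=0.9340;  θ2=γ+ψ≈0.0005
arm 3 (φ=240.0°): x'=-0.0904, y'=0.0036
  A=0.3004, B=-0.2268, C=(l²−L²−A²−y'²−z²)/(2L)=-0.1105
  γ=atan2(-0.2268,0.3004)=-0.6467;  ψ=arccos(-0.2935)=1.8686;  θ3=γ+ψ≈1.2220

θ₁ = -0.0871, θ₂ = 0.0005, θ₃ = 1.2220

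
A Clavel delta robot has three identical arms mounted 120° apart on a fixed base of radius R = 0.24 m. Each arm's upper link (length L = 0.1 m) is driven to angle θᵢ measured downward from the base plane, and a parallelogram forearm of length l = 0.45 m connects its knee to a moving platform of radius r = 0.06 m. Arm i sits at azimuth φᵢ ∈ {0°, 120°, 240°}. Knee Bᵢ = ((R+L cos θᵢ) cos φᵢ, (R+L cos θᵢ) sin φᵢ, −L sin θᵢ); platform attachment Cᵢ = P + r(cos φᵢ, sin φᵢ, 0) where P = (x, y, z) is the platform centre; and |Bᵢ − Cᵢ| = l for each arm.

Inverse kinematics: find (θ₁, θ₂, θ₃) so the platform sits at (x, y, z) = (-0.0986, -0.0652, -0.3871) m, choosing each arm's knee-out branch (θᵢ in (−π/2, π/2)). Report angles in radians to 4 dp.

rotate P by −φ1: (-0.0986, -0.0652, -0.3871)
  A cos θ + B sin θ = C:  0.2786·cos θ + -0.3871·sin θ = -0.1961
  θ1 = atan2(B,A) + arccos(C/0.4769) = 1.0475
arm 2 (φ=120.0°): x'=-0.0072, y'=0.1180
  A=0.1872, B=-0.3871, C=(l²−L²−A²−y'²−z²)/(2L)=-0.0315
  √(A²+B²)=0.4300;  θ2 = -1.1204+1.6441 ≈ 0.5237
φ3=240.0° → target in arm frame (0.1058, -0.0528)
  A cos θ + B sin θ = C:  0.0742·cos θ + -0.3871·sin θ = 0.1718
  θ3 = atan2(B,A) + arccos(C/0.3942) = -0.2615

θ₁ = 1.0475, θ₂ = 0.5237, θ₃ = -0.2615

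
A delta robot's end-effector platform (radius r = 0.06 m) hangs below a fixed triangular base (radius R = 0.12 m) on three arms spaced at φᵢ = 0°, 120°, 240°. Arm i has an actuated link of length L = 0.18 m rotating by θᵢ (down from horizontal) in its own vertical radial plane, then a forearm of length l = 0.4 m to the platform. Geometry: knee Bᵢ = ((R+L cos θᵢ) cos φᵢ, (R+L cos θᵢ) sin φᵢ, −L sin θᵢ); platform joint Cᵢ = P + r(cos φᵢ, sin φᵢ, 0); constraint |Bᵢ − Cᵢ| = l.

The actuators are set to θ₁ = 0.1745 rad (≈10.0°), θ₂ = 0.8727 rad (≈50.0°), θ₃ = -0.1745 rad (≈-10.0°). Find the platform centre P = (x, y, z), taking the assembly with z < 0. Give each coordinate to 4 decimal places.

φ1=0.0°: virtual centre (0.2373, 0.0000, -0.0313), radius l
φ2=120.0°: virtual centre (-0.0878, 0.1522, -0.1379), radius l
φ3=240.0°: virtual centre (-0.1186, -0.2055, 0.0313), radius l
subtract pairs → two planes through P
plane₁₂: -0.6502x+0.3043y+-0.2133z = -0.0074
Cramer: x(z) = 0.0063-0.1025z;  y(z) = -0.0109+0.4818z
into |P−S₁|² = l²: 1.2426z² + 0.0994z + -0.1055 = 0;  Δ = 0.5345;  z = -0.3342 or 0.2542 → z<0 root = -0.3342
x = 0.0405, y = -0.1719

(0.0405, -0.1719, -0.3342)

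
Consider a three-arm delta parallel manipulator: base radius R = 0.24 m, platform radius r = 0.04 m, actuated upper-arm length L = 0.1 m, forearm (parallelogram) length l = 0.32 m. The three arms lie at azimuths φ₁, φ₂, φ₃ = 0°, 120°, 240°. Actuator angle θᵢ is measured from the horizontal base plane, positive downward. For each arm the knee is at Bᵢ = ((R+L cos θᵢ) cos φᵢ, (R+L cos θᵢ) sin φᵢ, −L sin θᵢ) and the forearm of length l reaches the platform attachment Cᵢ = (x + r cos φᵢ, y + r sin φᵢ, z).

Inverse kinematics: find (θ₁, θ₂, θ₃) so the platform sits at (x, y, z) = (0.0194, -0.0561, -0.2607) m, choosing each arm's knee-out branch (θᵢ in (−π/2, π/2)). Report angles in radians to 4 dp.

arm 1 (φ=0.0°): x'=0.0194, y'=-0.0561
  A=0.1806, B=-0.2607, C=(l²−L²−A²−y'²−z²)/(2L)=-0.0566
  θ1 = atan2(B,A) + arccos(C/0.3171) = 0.7854
arm 2 (φ=120.0°): x'=-0.0583, y'=0.0112
  e−x'=0.2583;  (l²−L²−(e−x')²−y'²−z²)/2L = -0.2120
  γ=atan2(-0.2607,0.2583)=-0.7901;  ψ=arccos(-0.5777)=2.1867;  θ2=γ+ψ≈1.3967
rotate P by −φ3: (0.0389, 0.0449, -0.2607)
  A cos θ + B sin θ = C:  0.1611·cos θ + -0.2607·sin θ = -0.0177
  θ3 = atan2(B,A) + arccos(C/0.3065) = 0.6113

θ₁ = 0.7854, θ₂ = 1.3967, θ₃ = 0.6113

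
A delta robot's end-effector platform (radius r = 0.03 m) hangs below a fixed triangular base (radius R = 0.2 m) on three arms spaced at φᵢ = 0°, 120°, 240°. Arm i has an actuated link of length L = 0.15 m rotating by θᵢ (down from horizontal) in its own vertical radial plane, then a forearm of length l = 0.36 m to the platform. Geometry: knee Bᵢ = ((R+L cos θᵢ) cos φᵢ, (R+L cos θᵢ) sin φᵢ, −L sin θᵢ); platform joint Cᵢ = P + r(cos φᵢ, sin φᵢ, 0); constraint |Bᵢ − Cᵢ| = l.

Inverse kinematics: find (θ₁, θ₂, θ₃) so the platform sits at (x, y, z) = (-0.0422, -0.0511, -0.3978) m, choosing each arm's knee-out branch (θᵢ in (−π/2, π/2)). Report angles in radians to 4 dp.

θ₁ = 1.3089, θ₂ = 1.2216, θ₃ = 0.7857

φ1=0.0° → target in arm frame (-0.0422, -0.0511)
  A=0.2122, B=-0.3978, C=(l²−L²−A²−y'²−z²)/(2L)=-0.3293
  √(A²+B²)=0.4509;  θ1 = -1.0808+2.3896 ≈ 1.3089
arm 2 (φ=120.0°): x'=-0.0232, y'=0.0621
  A cos θ + B sin θ = C:  0.1932·cos θ + -0.3978·sin θ = -0.3077
  γ=atan2(-0.3978,0.1932)=-1.1188;  ψ=arccos(-0.6958)=2.3403;  θ2=γ+ψ≈1.2216
rotate P by −φ3: (0.0654, -0.0110, -0.3978)
  A cos θ + B sin θ = C:  0.1046·cos θ + -0.3978·sin θ = -0.2074
  √(A²+B²)=0.4113;  θ3 = -1.3136+2.0992 ≈ 0.7857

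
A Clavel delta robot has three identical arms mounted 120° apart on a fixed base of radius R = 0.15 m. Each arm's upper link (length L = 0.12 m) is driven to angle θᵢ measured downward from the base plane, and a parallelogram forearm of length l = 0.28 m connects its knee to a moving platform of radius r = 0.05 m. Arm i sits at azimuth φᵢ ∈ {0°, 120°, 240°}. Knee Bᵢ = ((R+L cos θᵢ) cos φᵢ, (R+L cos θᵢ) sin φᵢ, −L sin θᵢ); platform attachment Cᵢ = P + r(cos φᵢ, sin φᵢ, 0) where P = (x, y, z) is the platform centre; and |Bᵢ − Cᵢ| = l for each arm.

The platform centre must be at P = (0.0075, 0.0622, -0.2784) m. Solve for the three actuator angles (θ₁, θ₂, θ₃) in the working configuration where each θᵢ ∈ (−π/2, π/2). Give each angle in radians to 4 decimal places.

θ₁ = 0.6980, θ₂ = 0.4367, θ₃ = 1.0473

φ1=0.0° → target in arm frame (0.0075, 0.0622)
  A=0.0925, B=-0.2784, C=(l²−L²−A²−y'²−z²)/(2L)=-0.1080
  γ=atan2(-0.2784,0.0925)=-1.2500;  ψ=arccos(-0.3683)=1.9480;  θ1=γ+ψ≈0.6980
arm 2 (φ=120.0°): x'=0.0501, y'=-0.0376
  A=0.0499, B=-0.2784, C=(l²−L²−A²−y'²−z²)/(2L)=-0.0725
  √(A²+B²)=0.2828;  θ2 = -1.3935+1.8302 ≈ 0.4367
arm 3 (φ=240.0°): x'=-0.0576, y'=-0.0246
  A=0.1576, B=-0.2784, C=(l²−L²−A²−y'²−z²)/(2L)=-0.1623
  γ=atan2(-0.2784,0.1576)=-1.0556;  ψ=arccos(-0.5074)=2.1029;  θ3=γ+ψ≈1.0473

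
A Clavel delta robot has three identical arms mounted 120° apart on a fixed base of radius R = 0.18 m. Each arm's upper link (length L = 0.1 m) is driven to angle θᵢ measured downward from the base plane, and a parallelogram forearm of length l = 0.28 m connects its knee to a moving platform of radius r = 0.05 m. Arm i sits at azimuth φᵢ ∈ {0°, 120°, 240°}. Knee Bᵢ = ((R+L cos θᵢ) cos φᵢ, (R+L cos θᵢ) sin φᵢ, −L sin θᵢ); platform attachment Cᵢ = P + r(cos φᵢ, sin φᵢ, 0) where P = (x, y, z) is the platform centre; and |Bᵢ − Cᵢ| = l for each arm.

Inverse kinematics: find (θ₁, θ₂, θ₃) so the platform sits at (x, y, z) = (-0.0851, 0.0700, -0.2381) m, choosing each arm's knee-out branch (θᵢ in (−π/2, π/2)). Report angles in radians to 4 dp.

θ₁ = 1.3969, θ₂ = -0.0872, θ₃ = 0.9601

rotate P by −φ1: (-0.0851, 0.0700, -0.2381)
  e−x'=0.2151;  (l²−L²−(e−x')²−y'²−z²)/2L = -0.1973
  γ=atan2(-0.2381,0.2151)=-0.8361;  ψ=arccos(-0.6149)=2.2330;  θ1=γ+ψ≈1.3969
φ2=120.0° → target in arm frame (0.1032, 0.0387)
  A=0.0268, B=-0.2381, C=(l²−L²−A²−y'²−z²)/(2L)=0.0475
  θ2 = atan2(B,A) + arccos(C/0.2396) = -0.0872
arm 3 (φ=240.0°): x'=-0.0181, y'=-0.1087
  A cos θ + B sin θ = C:  0.1481·cos θ + -0.2381·sin θ = -0.1102
  √(A²+B²)=0.2804;  θ3 = -1.0144+1.9746 ≈ 0.9601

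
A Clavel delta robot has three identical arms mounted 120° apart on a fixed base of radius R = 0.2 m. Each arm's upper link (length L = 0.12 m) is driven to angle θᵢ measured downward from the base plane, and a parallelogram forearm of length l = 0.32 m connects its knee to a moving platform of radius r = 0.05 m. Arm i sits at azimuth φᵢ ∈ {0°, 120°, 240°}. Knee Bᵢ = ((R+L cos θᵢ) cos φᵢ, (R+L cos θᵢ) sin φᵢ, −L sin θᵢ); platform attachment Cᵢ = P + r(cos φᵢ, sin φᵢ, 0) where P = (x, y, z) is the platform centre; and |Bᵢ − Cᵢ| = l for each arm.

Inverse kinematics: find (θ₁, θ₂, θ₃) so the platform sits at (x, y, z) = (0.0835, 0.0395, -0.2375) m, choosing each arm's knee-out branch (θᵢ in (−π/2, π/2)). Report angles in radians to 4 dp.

φ1=0.0° → target in arm frame (0.0835, 0.0395)
  A=0.0665, B=-0.2375, C=(l²−L²−A²−y'²−z²)/(2L)=0.1067
  √(A²+B²)=0.2466;  θ1 = -1.2978+1.1233 ≈ -0.1745
φ2=120.0° → target in arm frame (-0.0075, -0.0921)
  A cos θ + B sin θ = C:  0.1575·cos θ + -0.2375·sin θ = -0.0071
  √(A²+B²)=0.2850;  θ2 = -0.9851+1.5957 ≈ 0.6106
arm 3 (φ=240.0°): x'=-0.0760, y'=0.0526
  A cos θ + B sin θ = C:  0.2260·cos θ + -0.2375·sin θ = -0.0926
  γ=atan2(-0.2375,0.2260)=-0.8103;  ψ=arccos(-0.2825)=1.8572;  θ3=γ+ψ≈1.0469

θ₁ = -0.1745, θ₂ = 0.6106, θ₃ = 1.0469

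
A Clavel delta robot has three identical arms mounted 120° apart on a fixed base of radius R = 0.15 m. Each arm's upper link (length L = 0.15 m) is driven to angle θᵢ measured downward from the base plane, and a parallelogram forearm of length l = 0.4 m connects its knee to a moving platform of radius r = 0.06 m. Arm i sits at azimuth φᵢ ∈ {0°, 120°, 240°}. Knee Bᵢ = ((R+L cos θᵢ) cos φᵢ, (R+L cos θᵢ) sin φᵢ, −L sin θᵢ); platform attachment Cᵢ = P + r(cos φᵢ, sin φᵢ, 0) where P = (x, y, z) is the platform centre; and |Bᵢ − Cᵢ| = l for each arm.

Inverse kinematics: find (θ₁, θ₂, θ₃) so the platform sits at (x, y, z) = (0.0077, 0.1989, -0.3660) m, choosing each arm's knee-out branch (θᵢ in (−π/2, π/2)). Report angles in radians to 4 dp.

rotate P by −φ1: (0.0077, 0.1989, -0.3660)
  A cos θ + B sin θ = C:  0.0823·cos θ + -0.3660·sin θ = -0.1426
  θ1 = atan2(B,A) + arccos(C/0.3751) = 0.6112
rotate P by −φ2: (0.1684, -0.1061, -0.3660)
  A=-0.0784, B=-0.3660, C=(l²−L²−A²−y'²−z²)/(2L)=-0.0462
  √(A²+B²)=0.3743;  θ2 = -1.7818+1.6946 ≈ -0.0872
φ3=240.0° → target in arm frame (-0.1761, -0.0928)
  e−x'=0.2661;  (l²−L²−(e−x')²−y'²−z²)/2L = -0.2529
  √(A²+B²)=0.4525;  θ3 = -0.9421+2.1639 ≈ 1.2217

θ₁ = 0.6112, θ₂ = -0.0872, θ₃ = 1.2217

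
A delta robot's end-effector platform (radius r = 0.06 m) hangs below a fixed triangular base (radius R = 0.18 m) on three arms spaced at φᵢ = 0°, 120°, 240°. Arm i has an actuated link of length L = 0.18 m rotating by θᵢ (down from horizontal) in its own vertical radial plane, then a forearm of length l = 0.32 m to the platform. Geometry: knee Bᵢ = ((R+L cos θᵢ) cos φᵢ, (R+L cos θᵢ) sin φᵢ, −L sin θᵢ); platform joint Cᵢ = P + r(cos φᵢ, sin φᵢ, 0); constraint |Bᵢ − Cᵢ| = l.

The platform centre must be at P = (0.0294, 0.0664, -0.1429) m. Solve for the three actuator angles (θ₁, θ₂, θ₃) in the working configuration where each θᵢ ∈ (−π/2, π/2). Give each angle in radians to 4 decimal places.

φ1=0.0° → target in arm frame (0.0294, 0.0664)
  A cos θ + B sin θ = C:  0.0906·cos θ + -0.1429·sin θ = 0.1027
  γ=atan2(-0.1429,0.0906)=-1.0057;  ψ=arccos(0.6068)=0.9188;  θ1=γ+ψ≈-0.0870
rotate P by −φ2: (0.0428, -0.0587, -0.1429)
  A=0.0772, B=-0.1429, C=(l²−L²−A²−y'²−z²)/(2L)=0.1116
  γ=atan2(-0.1429,0.0772)=-1.0755;  ψ=arccos(0.6872)=0.8132;  θ2=γ+ψ≈-0.2623
φ3=240.0° → target in arm frame (-0.0722, -0.0077)
  A cos θ + B sin θ = C:  0.1922·cos θ + -0.1429·sin θ = 0.0349
  √(A²+B²)=0.2395;  θ3 = -0.6393+1.4244 ≈ 0.7851

θ₁ = -0.0870, θ₂ = -0.2623, θ₃ = 0.7851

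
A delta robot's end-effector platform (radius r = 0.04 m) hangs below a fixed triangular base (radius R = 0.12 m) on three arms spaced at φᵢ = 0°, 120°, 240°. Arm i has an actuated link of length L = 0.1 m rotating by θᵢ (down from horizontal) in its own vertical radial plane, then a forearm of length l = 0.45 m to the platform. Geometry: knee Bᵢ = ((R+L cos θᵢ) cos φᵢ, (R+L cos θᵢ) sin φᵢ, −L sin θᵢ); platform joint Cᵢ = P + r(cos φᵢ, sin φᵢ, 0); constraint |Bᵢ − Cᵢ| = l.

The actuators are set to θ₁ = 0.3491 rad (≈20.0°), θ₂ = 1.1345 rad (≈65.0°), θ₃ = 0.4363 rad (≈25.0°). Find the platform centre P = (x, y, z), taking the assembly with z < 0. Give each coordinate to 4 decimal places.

(0.0782, -0.1104, -0.4598)

arm 1 at φ=0.0°: ρ1 = 0.1740;  S1 = (0.1740, 0.0000, -0.0342)
φ2=120.0°: virtual centre (-0.0611, 0.1059, -0.0906), radius l
φ3=240.0°: virtual centre (-0.0853, -0.1478, -0.0423), radius l
|S₂|²−|S₁|² = -0.0083;  |S₃|²−|S₁|² = -0.0005
linear system: -0.4702x+0.2118y = -0.0083−-0.1129z; -0.5186x+-0.2955y = -0.0005−-0.0161z
det = 0.2488;  x = 0.0103+-0.1478z,  y = -0.0162+0.2048z
sphere 1 gives Az²+Bz+C=0 with A=1.0638, B=0.1101, C=-0.1743;  B²−4AC=0.7537;  roots -0.4598, 0.3563;  negative root z = -0.4598
x = 0.0782, y = -0.1104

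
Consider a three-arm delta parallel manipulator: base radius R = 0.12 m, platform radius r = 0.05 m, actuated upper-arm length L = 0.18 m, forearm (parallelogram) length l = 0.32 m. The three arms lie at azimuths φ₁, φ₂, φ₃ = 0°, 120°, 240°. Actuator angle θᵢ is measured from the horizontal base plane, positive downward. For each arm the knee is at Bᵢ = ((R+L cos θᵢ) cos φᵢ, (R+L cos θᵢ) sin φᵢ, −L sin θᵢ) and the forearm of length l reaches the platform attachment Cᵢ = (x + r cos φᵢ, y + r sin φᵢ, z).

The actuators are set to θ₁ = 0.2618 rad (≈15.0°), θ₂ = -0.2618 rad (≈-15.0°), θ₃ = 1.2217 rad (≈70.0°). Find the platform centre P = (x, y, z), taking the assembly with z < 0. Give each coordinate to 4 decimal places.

(0.0473, 0.1805, -0.2232)

φ1=0.0°: virtual centre (0.2439, 0.0000, -0.0466), radius l
arm 2 at φ=120.0°: ρ2 = 0.2439;  centre 2 = (-0.1219, 0.2112, 0.0466)
centre 3 = (0.1316·cos240.0°, 0.1316·sin240.0°, -0.1691) = (-0.0658, -0.1139, -0.1691)
subtract pairs → two planes through P
plane₁₂: -0.7316x+0.4224y+0.1864z = 0.0000
Cramer: x(z) = 0.0155-0.1426z;  y(z) = 0.0269-0.6881z
quadratic in z: (1.4938)z²+(0.1213)z+(-0.0474)=0, √Δ=0.5456 → z ∈ {-0.2232, 0.1420}; z = -0.2232 (taking z<0)
x = 0.0473, y = 0.1805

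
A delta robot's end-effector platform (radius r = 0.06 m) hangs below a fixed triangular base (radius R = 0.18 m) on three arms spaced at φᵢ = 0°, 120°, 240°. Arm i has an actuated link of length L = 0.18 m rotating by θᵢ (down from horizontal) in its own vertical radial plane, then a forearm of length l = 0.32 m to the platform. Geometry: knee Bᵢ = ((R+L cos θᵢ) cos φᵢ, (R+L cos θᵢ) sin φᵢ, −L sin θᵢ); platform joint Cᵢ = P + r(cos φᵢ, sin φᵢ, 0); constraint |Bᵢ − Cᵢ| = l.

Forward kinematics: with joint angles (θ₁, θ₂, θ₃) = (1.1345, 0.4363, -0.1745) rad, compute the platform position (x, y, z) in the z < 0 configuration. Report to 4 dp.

φ1=0.0°: virtual centre (0.1961, 0.0000, -0.1631), radius l
φ2=120.0°: virtual centre (-0.1416, 0.2452, -0.0761), radius l
centre 3 = (0.2973·cos240.0°, 0.2973·sin240.0°, 0.0313) = (-0.1486, -0.2574, 0.0313)
|centre ₂|²−|centre ₁|² = 0.0209;  |centre ₃|²−|centre ₁|² = 0.0243
plane₁₂: -0.6753x+0.4904y+0.1741z = 0.0209
Cramer: x(z) = -0.0331+0.4088z;  y(z) = -0.0029+0.2078z
into |P−centre ₁|² = l²: 1.2103z² + 0.1377z + -0.0233 = 0;  Δ = 0.1317;  z = -0.2068 or 0.0930 → z<0 root = -0.2068
x = -0.1176, y = -0.0459

(-0.1176, -0.0459, -0.2068)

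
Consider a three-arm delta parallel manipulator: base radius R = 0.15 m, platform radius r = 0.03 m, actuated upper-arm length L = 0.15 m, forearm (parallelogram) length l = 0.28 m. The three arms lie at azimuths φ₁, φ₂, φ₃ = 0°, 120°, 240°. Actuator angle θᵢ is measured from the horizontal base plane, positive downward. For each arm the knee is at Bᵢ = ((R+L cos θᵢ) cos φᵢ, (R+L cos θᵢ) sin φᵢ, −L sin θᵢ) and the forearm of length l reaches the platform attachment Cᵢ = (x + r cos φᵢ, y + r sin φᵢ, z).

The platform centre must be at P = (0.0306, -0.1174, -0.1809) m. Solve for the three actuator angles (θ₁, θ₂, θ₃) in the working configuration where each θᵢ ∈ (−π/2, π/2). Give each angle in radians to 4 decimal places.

θ₁ = 0.4359, θ₂ = 1.3089, θ₃ = -0.0874

rotate P by −φ1: (0.0306, -0.1174, -0.1809)
  A=0.0894, B=-0.1809, C=(l²−L²−A²−y'²−z²)/(2L)=0.0047
  θ1 = atan2(B,A) + arccos(C/0.2018) = 0.4359
rotate P by −φ2: (-0.1170, 0.0322, -0.1809)
  A cos θ + B sin θ = C:  0.2370·cos θ + -0.1809·sin θ = -0.1134
  γ=atan2(-0.1809,0.2370)=-0.6520;  ψ=arccos(-0.3803)=1.9610;  θ2=γ+ψ≈1.3089
φ3=240.0° → target in arm frame (0.0864, 0.0852)
  A cos θ + B sin θ = C:  0.0336·cos θ + -0.1809·sin θ = 0.0493
  γ=atan2(-0.1809,0.0336)=-1.3870;  ψ=arccos(0.2678)=1.2996;  θ3=γ+ψ≈-0.0874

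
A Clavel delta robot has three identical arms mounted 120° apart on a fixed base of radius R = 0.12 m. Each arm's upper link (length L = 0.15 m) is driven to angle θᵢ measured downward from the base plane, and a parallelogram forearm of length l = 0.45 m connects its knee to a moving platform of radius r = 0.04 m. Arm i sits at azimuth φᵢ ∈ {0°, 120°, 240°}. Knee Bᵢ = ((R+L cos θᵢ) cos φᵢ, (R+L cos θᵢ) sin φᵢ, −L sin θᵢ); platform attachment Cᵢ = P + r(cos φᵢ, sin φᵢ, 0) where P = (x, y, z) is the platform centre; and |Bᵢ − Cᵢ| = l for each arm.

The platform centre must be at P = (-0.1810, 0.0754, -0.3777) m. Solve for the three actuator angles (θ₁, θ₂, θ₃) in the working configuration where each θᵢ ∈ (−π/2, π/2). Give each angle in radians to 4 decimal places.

θ₁ = 0.8726, θ₂ = -0.3494, θ₃ = 0.1744

arm 1 (φ=0.0°): x'=-0.1810, y'=0.0754
  A cos θ + B sin θ = C:  0.2610·cos θ + -0.3777·sin θ = -0.1215
  √(A²+B²)=0.4591;  θ1 = -0.9661+1.8387 ≈ 0.8726
φ2=120.0° → target in arm frame (0.1558, 0.1191)
  A=-0.0758, B=-0.3777, C=(l²−L²−A²−y'²−z²)/(2L)=0.0581
  θ2 = atan2(B,A) + arccos(C/0.3852) = -0.3494
rotate P by −φ3: (0.0252, -0.1945, -0.3777)
  A=0.0548, B=-0.3777, C=(l²−L²−A²−y'²−z²)/(2L)=-0.0116
  γ=atan2(-0.3777,0.0548)=-1.4267;  ψ=arccos(-0.0303)=1.6011;  θ3=γ+ψ≈0.1744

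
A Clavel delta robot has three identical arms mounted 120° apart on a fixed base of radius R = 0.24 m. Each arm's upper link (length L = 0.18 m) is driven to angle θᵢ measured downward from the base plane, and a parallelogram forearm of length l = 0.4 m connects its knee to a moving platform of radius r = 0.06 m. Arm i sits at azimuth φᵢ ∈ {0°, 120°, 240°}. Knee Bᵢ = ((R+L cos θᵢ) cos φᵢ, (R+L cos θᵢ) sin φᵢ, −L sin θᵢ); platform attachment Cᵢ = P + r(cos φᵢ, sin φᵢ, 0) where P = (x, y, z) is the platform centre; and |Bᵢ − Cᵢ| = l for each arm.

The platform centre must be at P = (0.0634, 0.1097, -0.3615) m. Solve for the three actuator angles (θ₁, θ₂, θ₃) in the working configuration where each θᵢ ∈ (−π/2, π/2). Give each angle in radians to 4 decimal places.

θ₁ = 0.5236, θ₂ = 0.5240, θ₃ = 1.3091

rotate P by −φ1: (0.0634, 0.1097, -0.3615)
  A=0.1166, B=-0.3615, C=(l²−L²−A²−y'²−z²)/(2L)=-0.0798
  θ1 = atan2(B,A) + arccos(C/0.3798) = 0.5236
φ2=120.0° → target in arm frame (0.0633, -0.1098)
  A cos θ + B sin θ = C:  0.1167·cos θ + -0.3615·sin θ = -0.0799
  θ2 = atan2(B,A) + arccos(C/0.3799) = 0.5240
arm 3 (φ=240.0°): x'=-0.1267, y'=0.0001
  A cos θ + B sin θ = C:  0.3067·cos θ + -0.3615·sin θ = -0.2699
  θ3 = atan2(B,A) + arccos(C/0.4741) = 1.3091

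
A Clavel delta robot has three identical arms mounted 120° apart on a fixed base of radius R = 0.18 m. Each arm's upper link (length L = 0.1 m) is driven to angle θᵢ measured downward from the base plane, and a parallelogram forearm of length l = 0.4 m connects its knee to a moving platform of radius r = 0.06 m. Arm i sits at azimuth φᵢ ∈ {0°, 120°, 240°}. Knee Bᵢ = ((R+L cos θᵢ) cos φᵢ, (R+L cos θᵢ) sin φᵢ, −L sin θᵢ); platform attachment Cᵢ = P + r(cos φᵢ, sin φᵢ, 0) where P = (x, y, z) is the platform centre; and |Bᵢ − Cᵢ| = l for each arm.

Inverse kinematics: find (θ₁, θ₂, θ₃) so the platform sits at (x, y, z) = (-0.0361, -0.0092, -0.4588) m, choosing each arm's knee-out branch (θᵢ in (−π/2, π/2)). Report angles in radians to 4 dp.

arm 1 (φ=0.0°): x'=-0.0361, y'=-0.0092
  e−x'=0.1561;  (l²−L²−(e−x')²−y'²−z²)/2L = -0.4247
  √(A²+B²)=0.4846;  θ1 = -1.2428+2.6392 ≈ 1.3964
arm 2 (φ=120.0°): x'=0.0101, y'=0.0359
  A cos θ + B sin θ = C:  0.1099·cos θ + -0.4588·sin θ = -0.3693
  γ=atan2(-0.4588,0.1099)=-1.3357;  ψ=arccos(-0.7828)=2.4700;  θ2=γ+ψ≈1.1343
rotate P by −φ3: (0.0260, -0.0267, -0.4588)
  A=0.0940, B=-0.4588, C=(l²−L²−A²−y'²−z²)/(2L)=-0.3502
  √(A²+B²)=0.4683;  θ3 = -1.3687+2.4155 ≈ 1.0468

θ₁ = 1.3964, θ₂ = 1.1343, θ₃ = 1.0468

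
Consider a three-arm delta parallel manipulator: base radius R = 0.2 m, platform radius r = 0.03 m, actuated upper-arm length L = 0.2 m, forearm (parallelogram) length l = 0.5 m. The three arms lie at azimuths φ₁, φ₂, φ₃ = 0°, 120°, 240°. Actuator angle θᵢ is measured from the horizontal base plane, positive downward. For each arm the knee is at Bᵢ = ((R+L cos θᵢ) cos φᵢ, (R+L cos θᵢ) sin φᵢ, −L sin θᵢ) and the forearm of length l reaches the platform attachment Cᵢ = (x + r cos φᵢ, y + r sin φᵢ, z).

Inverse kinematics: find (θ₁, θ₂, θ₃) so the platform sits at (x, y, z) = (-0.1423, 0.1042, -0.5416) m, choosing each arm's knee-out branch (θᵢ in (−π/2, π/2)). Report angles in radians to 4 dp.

θ₁ = 1.3967, θ₂ = 0.4365, θ₃ = 1.0474

φ1=0.0° → target in arm frame (-0.1423, 0.1042)
  e−x'=0.3123;  (l²−L²−(e−x')²−y'²−z²)/2L = -0.4793
  γ=atan2(-0.5416,0.3123)=-1.0477;  ψ=arccos(-0.7666)=2.4444;  θ1=γ+ψ≈1.3967
arm 2 (φ=120.0°): x'=0.1614, y'=0.0711
  A=0.0086, B=-0.5416, C=(l²−L²−A²−y'²−z²)/(2L)=-0.2212
  γ=atan2(-0.5416,0.0086)=-1.5549;  ψ=arccos(-0.4083)=1.9914;  θ2=γ+ψ≈0.4365
arm 3 (φ=240.0°): x'=-0.0191, y'=-0.1753
  A cos θ + B sin θ = C:  0.1891·cos θ + -0.5416·sin θ = -0.3746
  γ=atan2(-0.5416,0.1891)=-1.2349;  ψ=arccos(-0.6529)=2.2823;  θ3=γ+ψ≈1.0474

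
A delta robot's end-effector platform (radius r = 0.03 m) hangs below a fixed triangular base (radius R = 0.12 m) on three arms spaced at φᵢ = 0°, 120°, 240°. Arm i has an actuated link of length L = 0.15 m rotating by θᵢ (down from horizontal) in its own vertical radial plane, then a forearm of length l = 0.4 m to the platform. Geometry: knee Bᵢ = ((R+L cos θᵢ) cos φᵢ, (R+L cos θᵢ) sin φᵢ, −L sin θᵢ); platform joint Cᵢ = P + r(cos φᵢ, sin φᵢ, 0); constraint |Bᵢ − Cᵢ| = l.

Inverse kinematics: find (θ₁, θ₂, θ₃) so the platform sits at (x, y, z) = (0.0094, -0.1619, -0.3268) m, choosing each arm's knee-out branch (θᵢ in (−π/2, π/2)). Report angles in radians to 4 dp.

θ₁ = 0.2617, θ₂ = 0.8725, θ₃ = -0.3490

rotate P by −φ1: (0.0094, -0.1619, -0.3268)
  A=0.0806, B=-0.3268, C=(l²−L²−A²−y'²−z²)/(2L)=-0.0067
  θ1 = atan2(B,A) + arccos(C/0.3366) = 0.2617
φ2=120.0° → target in arm frame (-0.1449, 0.0728)
  A cos θ + B sin θ = C:  0.2349·cos θ + -0.3268·sin θ = -0.0993
  θ2 = atan2(B,A) + arccos(C/0.4025) = 0.8725
arm 3 (φ=240.0°): x'=0.1355, y'=0.0891
  A cos θ + B sin θ = C:  -0.0455·cos θ + -0.3268·sin θ = 0.0690
  θ3 = atan2(B,A) + arccos(C/0.3300) = -0.3490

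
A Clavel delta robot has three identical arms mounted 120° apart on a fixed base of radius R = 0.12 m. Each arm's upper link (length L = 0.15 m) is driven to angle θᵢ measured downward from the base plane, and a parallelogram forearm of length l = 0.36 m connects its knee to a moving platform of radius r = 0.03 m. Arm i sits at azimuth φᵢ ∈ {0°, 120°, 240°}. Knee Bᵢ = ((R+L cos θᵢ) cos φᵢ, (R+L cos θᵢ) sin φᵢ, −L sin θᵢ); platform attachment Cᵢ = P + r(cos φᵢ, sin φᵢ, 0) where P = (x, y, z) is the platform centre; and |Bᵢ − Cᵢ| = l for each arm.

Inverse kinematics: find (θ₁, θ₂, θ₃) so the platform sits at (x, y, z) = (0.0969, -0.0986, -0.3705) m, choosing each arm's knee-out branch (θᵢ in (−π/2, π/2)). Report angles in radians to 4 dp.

rotate P by −φ1: (0.0969, -0.0986, -0.3705)
  A cos θ + B sin θ = C:  -0.0069·cos θ + -0.3705·sin θ = -0.1331
  √(A²+B²)=0.3706;  θ1 = -1.5894+1.9383 ≈ 0.3489
φ2=120.0° → target in arm frame (-0.1338, -0.0346)
  A cos θ + B sin θ = C:  0.2238·cos θ + -0.3705·sin θ = -0.2716
  γ=atan2(-0.3705,0.2238)=-1.0273;  ψ=arccos(-0.6274)=2.2490;  θ2=γ+ψ≈1.2217
rotate P by −φ3: (0.0369, 0.1332, -0.3705)
  A cos θ + B sin θ = C:  0.0531·cos θ + -0.3705·sin θ = -0.1691
  √(A²+B²)=0.3743;  θ3 = -1.4286+2.0396 ≈ 0.6111

θ₁ = 0.3489, θ₂ = 1.2217, θ₃ = 0.6111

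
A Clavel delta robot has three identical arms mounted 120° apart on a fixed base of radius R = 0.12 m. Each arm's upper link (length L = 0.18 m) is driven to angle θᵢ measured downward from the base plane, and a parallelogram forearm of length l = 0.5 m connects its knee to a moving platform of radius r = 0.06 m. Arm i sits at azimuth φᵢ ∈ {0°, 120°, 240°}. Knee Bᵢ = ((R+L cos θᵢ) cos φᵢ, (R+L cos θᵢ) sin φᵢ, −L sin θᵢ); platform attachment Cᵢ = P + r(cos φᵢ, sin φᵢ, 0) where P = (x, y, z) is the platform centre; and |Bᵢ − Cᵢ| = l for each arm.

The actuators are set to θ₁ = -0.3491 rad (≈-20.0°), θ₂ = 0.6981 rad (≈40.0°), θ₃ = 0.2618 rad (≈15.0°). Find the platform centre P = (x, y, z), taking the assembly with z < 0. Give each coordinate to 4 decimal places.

centre 1 = (0.2291·cos0.0°, 0.2291·sin0.0°, 0.0616) = (0.2291, 0.0000, 0.0616)
arm 2 at φ=120.0°: e+L cos θ2 = 0.1979;  centre 2 = (-0.0989, 0.1714, -0.1157)
centre 3 = (0.2339·cos240.0°, 0.2339·sin240.0°, -0.0466) = (-0.1169, -0.2025, -0.0466)
subtract pairs → two planes through P
plane₁₂: -0.6562x+0.3428y+-0.3545z = -0.0038
Cramer: x(z) = 0.0026-0.4329z;  y(z) = -0.0059+0.2057z
quadratic in z: (1.2297)z²+(0.0705)z+(-0.1949)=0, √Δ=0.9816 → z ∈ {-0.4278, 0.3704}; z = -0.4278 (taking z<0)
x = 0.1878, y = -0.0939

(0.1878, -0.0939, -0.4278)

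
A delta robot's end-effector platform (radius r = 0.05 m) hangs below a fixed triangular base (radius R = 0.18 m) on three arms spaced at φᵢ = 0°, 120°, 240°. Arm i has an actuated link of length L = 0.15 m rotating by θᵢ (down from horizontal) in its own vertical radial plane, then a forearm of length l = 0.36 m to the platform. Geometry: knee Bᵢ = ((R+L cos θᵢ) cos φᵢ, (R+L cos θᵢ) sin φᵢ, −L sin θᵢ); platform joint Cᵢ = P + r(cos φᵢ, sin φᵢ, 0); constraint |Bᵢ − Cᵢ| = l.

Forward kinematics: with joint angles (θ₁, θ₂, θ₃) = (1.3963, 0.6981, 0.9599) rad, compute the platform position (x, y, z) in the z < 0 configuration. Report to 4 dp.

φ1=0.0°: virtual centre (0.1560, 0.0000, -0.1477), radius l
arm 2 at φ=120.0°: ρ2 = 0.2449;  centre 2 = (-0.1225, 0.2121, -0.0964)
φ3=240.0°: virtual centre (-0.1080, -0.1871, -0.1229), radius l
eliminate P² terms by subtracting sphere 1 from 2 and 3
plane₁₂: -0.5570x+0.4242y+0.1026z = 0.0231
det = 0.4325;  x = -0.0353+0.1375z,  y = 0.0081+-0.0613z
sphere 1 gives Az²+Bz+C=0 with A=1.0227, B=0.2418, C=-0.0711;  B²−4AC=0.3493;  roots -0.4072, 0.1707;  negative root z = -0.4072
x = -0.0913, y = 0.0331

(-0.0913, 0.0331, -0.4072)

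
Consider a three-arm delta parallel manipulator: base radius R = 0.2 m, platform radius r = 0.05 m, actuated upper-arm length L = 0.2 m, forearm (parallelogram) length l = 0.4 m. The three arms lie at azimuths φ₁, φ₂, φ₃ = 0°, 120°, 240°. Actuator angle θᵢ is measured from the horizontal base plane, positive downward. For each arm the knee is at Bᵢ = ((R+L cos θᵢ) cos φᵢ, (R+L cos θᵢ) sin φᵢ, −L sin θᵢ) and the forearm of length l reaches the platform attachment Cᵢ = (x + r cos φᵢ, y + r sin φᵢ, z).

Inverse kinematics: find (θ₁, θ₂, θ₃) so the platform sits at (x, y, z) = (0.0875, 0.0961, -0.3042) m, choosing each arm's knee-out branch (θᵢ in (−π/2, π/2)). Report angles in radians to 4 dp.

φ1=0.0° → target in arm frame (0.0875, 0.0961)
  A cos θ + B sin θ = C:  0.0625·cos θ + -0.3042·sin θ = 0.0358
  √(A²+B²)=0.3106;  θ1 = -1.3682+1.4553 ≈ 0.0871
rotate P by −φ2: (0.0395, -0.1238, -0.3042)
  A cos θ + B sin θ = C:  0.1105·cos θ + -0.3042·sin θ = -0.0002
  γ=atan2(-0.3042,0.1105)=-1.2223;  ψ=arccos(-0.0007)=1.5715;  θ2=γ+ψ≈0.3492
arm 3 (φ=240.0°): x'=-0.1270, y'=0.0277
  A cos θ + B sin θ = C:  0.2770·cos θ + -0.3042·sin θ = -0.1251
  √(A²+B²)=0.4114;  θ3 = -0.8322+1.8797 ≈ 1.0474

θ₁ = 0.0871, θ₂ = 0.3492, θ₃ = 1.0474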